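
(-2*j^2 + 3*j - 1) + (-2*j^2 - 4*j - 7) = -4*j^2 - j - 8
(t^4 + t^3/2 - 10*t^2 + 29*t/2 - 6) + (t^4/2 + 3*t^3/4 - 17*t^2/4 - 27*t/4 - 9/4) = 3*t^4/2 + 5*t^3/4 - 57*t^2/4 + 31*t/4 - 33/4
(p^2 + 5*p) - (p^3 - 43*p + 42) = -p^3 + p^2 + 48*p - 42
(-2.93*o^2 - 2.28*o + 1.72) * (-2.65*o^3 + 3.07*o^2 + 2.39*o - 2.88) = 7.7645*o^5 - 2.9531*o^4 - 18.5603*o^3 + 8.2696*o^2 + 10.6772*o - 4.9536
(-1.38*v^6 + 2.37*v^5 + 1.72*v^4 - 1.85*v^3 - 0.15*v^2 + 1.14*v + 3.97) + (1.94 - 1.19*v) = -1.38*v^6 + 2.37*v^5 + 1.72*v^4 - 1.85*v^3 - 0.15*v^2 - 0.05*v + 5.91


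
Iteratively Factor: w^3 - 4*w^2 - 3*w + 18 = (w - 3)*(w^2 - w - 6) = (w - 3)^2*(w + 2)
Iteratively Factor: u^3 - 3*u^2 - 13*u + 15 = (u + 3)*(u^2 - 6*u + 5) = (u - 5)*(u + 3)*(u - 1)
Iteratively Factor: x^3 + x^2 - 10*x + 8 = (x - 1)*(x^2 + 2*x - 8) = (x - 1)*(x + 4)*(x - 2)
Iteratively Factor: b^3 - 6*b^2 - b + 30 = (b - 5)*(b^2 - b - 6) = (b - 5)*(b + 2)*(b - 3)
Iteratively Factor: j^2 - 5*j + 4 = (j - 1)*(j - 4)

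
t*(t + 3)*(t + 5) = t^3 + 8*t^2 + 15*t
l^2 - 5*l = l*(l - 5)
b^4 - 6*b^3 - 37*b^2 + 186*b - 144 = (b - 8)*(b - 3)*(b - 1)*(b + 6)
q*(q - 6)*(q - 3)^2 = q^4 - 12*q^3 + 45*q^2 - 54*q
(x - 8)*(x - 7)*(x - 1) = x^3 - 16*x^2 + 71*x - 56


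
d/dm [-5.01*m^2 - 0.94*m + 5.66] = -10.02*m - 0.94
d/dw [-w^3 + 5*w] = 5 - 3*w^2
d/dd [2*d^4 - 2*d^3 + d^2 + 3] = 2*d*(4*d^2 - 3*d + 1)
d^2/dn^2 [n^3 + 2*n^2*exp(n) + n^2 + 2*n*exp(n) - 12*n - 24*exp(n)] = 2*n^2*exp(n) + 10*n*exp(n) + 6*n - 16*exp(n) + 2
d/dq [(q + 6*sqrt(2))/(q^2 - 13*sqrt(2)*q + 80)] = (-q^2 - 12*sqrt(2)*q + 236)/(q^4 - 26*sqrt(2)*q^3 + 498*q^2 - 2080*sqrt(2)*q + 6400)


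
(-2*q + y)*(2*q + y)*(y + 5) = -4*q^2*y - 20*q^2 + y^3 + 5*y^2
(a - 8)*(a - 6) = a^2 - 14*a + 48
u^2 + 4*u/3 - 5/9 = (u - 1/3)*(u + 5/3)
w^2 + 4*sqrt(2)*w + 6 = (w + sqrt(2))*(w + 3*sqrt(2))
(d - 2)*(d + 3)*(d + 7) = d^3 + 8*d^2 + d - 42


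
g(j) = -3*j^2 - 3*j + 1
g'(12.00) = -75.00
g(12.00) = -467.00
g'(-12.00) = 69.00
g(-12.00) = -395.00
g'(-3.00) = 15.00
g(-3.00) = -17.00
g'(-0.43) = -0.42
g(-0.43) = 1.74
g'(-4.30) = 22.80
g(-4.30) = -41.57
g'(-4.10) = 21.60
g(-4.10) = -37.13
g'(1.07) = -9.42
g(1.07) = -5.64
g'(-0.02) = -2.88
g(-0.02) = 1.06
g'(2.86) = -20.16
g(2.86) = -32.12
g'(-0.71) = 1.26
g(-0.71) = 1.62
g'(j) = -6*j - 3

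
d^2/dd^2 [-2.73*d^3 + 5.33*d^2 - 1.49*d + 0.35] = 10.66 - 16.38*d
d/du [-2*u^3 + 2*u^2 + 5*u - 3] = -6*u^2 + 4*u + 5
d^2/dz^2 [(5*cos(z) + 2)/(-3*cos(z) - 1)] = (3*cos(z)^2 - cos(z) - 6)/(3*cos(z) + 1)^3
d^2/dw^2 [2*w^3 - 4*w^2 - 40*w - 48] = 12*w - 8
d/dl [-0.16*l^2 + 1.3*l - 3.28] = 1.3 - 0.32*l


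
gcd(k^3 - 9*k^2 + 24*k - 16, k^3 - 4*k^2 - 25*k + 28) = k - 1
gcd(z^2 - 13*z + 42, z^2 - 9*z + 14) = z - 7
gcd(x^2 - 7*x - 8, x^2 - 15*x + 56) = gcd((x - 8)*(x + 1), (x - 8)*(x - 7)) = x - 8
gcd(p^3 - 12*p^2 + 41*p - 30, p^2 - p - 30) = p - 6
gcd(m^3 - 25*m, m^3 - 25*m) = m^3 - 25*m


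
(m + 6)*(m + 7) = m^2 + 13*m + 42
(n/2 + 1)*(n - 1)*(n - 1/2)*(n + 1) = n^4/2 + 3*n^3/4 - n^2 - 3*n/4 + 1/2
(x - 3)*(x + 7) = x^2 + 4*x - 21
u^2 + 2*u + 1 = (u + 1)^2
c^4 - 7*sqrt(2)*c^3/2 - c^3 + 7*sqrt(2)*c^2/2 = c^2*(c - 1)*(c - 7*sqrt(2)/2)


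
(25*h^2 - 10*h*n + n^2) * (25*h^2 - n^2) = 625*h^4 - 250*h^3*n + 10*h*n^3 - n^4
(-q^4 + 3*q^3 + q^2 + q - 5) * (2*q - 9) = -2*q^5 + 15*q^4 - 25*q^3 - 7*q^2 - 19*q + 45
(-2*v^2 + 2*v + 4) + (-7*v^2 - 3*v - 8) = -9*v^2 - v - 4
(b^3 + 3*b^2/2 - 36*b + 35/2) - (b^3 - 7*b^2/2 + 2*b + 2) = 5*b^2 - 38*b + 31/2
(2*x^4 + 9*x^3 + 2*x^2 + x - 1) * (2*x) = 4*x^5 + 18*x^4 + 4*x^3 + 2*x^2 - 2*x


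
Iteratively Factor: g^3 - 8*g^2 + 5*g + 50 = (g - 5)*(g^2 - 3*g - 10) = (g - 5)*(g + 2)*(g - 5)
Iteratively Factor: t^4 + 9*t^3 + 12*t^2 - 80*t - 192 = (t - 3)*(t^3 + 12*t^2 + 48*t + 64) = (t - 3)*(t + 4)*(t^2 + 8*t + 16) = (t - 3)*(t + 4)^2*(t + 4)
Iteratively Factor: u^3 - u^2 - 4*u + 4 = (u - 2)*(u^2 + u - 2) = (u - 2)*(u + 2)*(u - 1)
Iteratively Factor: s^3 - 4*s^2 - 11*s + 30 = (s - 5)*(s^2 + s - 6) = (s - 5)*(s - 2)*(s + 3)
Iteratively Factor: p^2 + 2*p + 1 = (p + 1)*(p + 1)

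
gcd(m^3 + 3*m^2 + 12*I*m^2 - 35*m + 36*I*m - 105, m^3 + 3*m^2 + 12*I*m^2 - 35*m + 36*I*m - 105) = m^3 + m^2*(3 + 12*I) + m*(-35 + 36*I) - 105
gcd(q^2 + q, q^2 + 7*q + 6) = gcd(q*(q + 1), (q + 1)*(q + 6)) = q + 1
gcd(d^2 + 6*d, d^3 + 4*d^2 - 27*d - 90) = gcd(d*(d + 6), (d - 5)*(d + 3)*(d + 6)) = d + 6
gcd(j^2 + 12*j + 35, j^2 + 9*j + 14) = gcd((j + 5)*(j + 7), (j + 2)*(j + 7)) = j + 7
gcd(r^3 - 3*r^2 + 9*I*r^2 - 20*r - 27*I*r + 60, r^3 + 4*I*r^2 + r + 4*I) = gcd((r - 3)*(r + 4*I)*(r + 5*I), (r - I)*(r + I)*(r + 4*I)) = r + 4*I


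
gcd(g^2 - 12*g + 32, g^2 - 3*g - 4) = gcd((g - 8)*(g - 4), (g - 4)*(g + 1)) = g - 4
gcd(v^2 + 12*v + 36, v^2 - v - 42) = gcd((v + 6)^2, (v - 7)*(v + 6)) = v + 6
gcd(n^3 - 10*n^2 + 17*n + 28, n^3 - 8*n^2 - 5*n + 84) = n^2 - 11*n + 28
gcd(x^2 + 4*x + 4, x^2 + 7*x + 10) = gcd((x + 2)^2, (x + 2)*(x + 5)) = x + 2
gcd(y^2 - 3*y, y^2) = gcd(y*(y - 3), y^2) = y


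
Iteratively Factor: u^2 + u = (u + 1)*(u)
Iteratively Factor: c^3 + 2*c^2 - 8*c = (c - 2)*(c^2 + 4*c) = (c - 2)*(c + 4)*(c)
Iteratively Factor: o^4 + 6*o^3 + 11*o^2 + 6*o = (o + 2)*(o^3 + 4*o^2 + 3*o) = (o + 1)*(o + 2)*(o^2 + 3*o) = o*(o + 1)*(o + 2)*(o + 3)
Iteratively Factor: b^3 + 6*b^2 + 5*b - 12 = (b + 3)*(b^2 + 3*b - 4) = (b + 3)*(b + 4)*(b - 1)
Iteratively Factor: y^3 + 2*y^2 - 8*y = (y - 2)*(y^2 + 4*y) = y*(y - 2)*(y + 4)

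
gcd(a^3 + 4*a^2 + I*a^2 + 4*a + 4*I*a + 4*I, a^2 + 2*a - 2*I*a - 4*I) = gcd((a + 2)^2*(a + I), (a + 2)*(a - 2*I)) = a + 2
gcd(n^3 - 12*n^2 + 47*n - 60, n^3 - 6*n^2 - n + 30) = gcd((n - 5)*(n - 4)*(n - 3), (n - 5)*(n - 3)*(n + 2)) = n^2 - 8*n + 15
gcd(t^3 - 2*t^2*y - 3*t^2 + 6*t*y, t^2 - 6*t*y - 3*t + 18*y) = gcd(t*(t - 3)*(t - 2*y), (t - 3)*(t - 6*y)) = t - 3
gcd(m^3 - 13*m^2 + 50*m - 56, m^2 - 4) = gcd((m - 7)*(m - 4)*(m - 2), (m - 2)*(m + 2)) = m - 2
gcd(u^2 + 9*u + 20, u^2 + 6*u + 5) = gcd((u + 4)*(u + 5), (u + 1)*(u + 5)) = u + 5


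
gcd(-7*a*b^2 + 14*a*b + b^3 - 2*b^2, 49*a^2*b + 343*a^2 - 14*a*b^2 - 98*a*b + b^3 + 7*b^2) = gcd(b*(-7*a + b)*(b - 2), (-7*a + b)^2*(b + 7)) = 7*a - b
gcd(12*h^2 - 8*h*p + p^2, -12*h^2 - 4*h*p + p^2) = -6*h + p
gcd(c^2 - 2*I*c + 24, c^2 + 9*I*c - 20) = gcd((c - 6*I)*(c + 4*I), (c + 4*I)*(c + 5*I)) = c + 4*I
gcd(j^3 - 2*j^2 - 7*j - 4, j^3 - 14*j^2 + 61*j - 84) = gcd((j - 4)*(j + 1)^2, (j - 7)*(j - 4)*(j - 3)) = j - 4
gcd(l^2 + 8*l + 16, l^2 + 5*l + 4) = l + 4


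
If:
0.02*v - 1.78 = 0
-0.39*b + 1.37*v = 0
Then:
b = 312.64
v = 89.00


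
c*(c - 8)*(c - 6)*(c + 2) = c^4 - 12*c^3 + 20*c^2 + 96*c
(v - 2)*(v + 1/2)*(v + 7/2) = v^3 + 2*v^2 - 25*v/4 - 7/2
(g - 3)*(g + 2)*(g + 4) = g^3 + 3*g^2 - 10*g - 24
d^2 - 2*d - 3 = (d - 3)*(d + 1)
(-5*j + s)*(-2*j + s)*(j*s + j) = 10*j^3*s + 10*j^3 - 7*j^2*s^2 - 7*j^2*s + j*s^3 + j*s^2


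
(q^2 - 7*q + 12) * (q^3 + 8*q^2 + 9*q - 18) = q^5 + q^4 - 35*q^3 + 15*q^2 + 234*q - 216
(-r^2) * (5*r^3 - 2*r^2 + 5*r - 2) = -5*r^5 + 2*r^4 - 5*r^3 + 2*r^2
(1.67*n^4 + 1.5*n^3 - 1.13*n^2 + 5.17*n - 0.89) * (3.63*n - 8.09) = 6.0621*n^5 - 8.0653*n^4 - 16.2369*n^3 + 27.9088*n^2 - 45.056*n + 7.2001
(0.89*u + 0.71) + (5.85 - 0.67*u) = 0.22*u + 6.56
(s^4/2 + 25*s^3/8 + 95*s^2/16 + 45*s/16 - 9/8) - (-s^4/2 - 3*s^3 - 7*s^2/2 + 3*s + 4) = s^4 + 49*s^3/8 + 151*s^2/16 - 3*s/16 - 41/8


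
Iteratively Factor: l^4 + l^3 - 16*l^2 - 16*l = (l + 4)*(l^3 - 3*l^2 - 4*l) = (l + 1)*(l + 4)*(l^2 - 4*l) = l*(l + 1)*(l + 4)*(l - 4)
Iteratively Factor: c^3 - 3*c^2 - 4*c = (c - 4)*(c^2 + c) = (c - 4)*(c + 1)*(c)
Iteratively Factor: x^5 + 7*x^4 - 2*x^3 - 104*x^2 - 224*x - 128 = (x + 4)*(x^4 + 3*x^3 - 14*x^2 - 48*x - 32) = (x + 4)^2*(x^3 - x^2 - 10*x - 8) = (x - 4)*(x + 4)^2*(x^2 + 3*x + 2) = (x - 4)*(x + 1)*(x + 4)^2*(x + 2)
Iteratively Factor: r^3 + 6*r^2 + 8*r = (r)*(r^2 + 6*r + 8) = r*(r + 2)*(r + 4)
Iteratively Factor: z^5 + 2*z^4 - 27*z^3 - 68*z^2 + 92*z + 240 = (z + 4)*(z^4 - 2*z^3 - 19*z^2 + 8*z + 60) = (z - 2)*(z + 4)*(z^3 - 19*z - 30) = (z - 2)*(z + 2)*(z + 4)*(z^2 - 2*z - 15) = (z - 5)*(z - 2)*(z + 2)*(z + 4)*(z + 3)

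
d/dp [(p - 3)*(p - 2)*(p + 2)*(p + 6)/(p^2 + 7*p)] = 2*(p^5 + 12*p^4 + 21*p^3 - 71*p^2 - 72*p - 252)/(p^2*(p^2 + 14*p + 49))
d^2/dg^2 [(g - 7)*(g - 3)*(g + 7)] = 6*g - 6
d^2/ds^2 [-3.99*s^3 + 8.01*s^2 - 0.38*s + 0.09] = 16.02 - 23.94*s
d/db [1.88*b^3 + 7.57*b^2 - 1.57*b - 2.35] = 5.64*b^2 + 15.14*b - 1.57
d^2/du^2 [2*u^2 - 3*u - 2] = 4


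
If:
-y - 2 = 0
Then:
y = -2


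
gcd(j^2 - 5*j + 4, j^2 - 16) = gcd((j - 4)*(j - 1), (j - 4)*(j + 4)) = j - 4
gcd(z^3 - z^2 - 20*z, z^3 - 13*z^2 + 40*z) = z^2 - 5*z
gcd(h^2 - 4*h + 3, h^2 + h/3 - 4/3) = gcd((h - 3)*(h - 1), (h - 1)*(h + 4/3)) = h - 1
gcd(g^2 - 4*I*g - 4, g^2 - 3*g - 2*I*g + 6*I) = g - 2*I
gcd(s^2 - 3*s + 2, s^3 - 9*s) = 1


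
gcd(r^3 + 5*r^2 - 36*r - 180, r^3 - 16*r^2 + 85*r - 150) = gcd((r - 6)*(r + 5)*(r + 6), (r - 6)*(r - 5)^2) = r - 6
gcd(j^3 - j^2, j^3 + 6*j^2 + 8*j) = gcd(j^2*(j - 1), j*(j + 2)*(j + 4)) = j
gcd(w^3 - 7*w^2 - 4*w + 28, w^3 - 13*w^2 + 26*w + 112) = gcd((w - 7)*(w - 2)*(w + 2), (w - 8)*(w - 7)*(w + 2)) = w^2 - 5*w - 14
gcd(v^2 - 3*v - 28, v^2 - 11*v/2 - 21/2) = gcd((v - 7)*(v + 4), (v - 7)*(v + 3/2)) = v - 7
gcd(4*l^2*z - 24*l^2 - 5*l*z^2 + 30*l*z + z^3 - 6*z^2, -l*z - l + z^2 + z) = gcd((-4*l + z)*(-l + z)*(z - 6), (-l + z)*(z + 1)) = -l + z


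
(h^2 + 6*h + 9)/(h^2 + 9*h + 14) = (h^2 + 6*h + 9)/(h^2 + 9*h + 14)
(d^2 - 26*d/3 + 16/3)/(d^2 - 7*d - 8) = (d - 2/3)/(d + 1)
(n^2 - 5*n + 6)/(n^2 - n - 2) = (n - 3)/(n + 1)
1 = 1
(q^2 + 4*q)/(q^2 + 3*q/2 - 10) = 2*q/(2*q - 5)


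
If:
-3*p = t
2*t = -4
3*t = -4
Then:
No Solution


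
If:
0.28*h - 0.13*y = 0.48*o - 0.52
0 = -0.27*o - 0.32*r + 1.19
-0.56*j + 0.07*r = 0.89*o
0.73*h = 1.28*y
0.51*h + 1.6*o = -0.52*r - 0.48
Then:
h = -3.64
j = 1.28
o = -0.48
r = 4.12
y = -2.08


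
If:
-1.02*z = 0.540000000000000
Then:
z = -0.53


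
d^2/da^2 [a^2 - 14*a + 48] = 2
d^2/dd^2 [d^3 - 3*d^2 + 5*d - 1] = 6*d - 6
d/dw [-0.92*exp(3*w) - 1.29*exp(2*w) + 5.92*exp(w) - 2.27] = (-2.76*exp(2*w) - 2.58*exp(w) + 5.92)*exp(w)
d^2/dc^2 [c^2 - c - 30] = 2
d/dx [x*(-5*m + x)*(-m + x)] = 5*m^2 - 12*m*x + 3*x^2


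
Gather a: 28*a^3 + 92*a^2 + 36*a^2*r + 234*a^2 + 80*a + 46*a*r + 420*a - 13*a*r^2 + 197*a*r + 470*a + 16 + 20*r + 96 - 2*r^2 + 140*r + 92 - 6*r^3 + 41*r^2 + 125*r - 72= 28*a^3 + a^2*(36*r + 326) + a*(-13*r^2 + 243*r + 970) - 6*r^3 + 39*r^2 + 285*r + 132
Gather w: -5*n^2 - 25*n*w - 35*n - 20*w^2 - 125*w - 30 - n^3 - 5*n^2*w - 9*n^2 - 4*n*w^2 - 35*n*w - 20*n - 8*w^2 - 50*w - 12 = -n^3 - 14*n^2 - 55*n + w^2*(-4*n - 28) + w*(-5*n^2 - 60*n - 175) - 42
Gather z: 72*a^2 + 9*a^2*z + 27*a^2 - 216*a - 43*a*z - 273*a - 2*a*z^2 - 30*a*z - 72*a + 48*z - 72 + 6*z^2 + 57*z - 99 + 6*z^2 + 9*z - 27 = 99*a^2 - 561*a + z^2*(12 - 2*a) + z*(9*a^2 - 73*a + 114) - 198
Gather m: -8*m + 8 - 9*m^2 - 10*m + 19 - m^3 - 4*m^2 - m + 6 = -m^3 - 13*m^2 - 19*m + 33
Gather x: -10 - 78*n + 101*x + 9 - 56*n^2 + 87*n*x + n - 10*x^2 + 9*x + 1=-56*n^2 - 77*n - 10*x^2 + x*(87*n + 110)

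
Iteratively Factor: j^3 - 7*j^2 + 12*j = (j - 4)*(j^2 - 3*j) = (j - 4)*(j - 3)*(j)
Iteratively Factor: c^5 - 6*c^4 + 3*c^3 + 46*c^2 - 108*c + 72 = (c - 2)*(c^4 - 4*c^3 - 5*c^2 + 36*c - 36) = (c - 2)^2*(c^3 - 2*c^2 - 9*c + 18) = (c - 2)^3*(c^2 - 9) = (c - 3)*(c - 2)^3*(c + 3)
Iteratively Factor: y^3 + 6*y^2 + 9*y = (y + 3)*(y^2 + 3*y) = (y + 3)^2*(y)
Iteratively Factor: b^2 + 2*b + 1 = (b + 1)*(b + 1)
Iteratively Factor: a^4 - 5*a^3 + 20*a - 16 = (a + 2)*(a^3 - 7*a^2 + 14*a - 8) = (a - 4)*(a + 2)*(a^2 - 3*a + 2) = (a - 4)*(a - 2)*(a + 2)*(a - 1)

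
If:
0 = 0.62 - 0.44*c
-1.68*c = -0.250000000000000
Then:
No Solution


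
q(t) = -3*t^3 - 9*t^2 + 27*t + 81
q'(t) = -9*t^2 - 18*t + 27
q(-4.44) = 46.28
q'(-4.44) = -70.50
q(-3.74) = 11.07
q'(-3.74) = -31.57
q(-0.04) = 79.91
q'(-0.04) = 27.71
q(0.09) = 83.35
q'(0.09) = 25.31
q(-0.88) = 52.31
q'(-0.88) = 35.87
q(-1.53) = 29.37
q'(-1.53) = 33.47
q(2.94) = 6.35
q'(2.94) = -103.71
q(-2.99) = 0.00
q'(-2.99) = 0.36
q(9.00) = -2592.00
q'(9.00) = -864.00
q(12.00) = -6075.00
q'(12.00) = -1485.00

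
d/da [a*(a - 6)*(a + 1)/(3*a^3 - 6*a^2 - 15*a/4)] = 4*(12*a^2 + 38*a - 23)/(3*(16*a^4 - 64*a^3 + 24*a^2 + 80*a + 25))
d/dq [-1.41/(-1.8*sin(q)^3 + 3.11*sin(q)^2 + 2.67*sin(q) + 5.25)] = (-7.614*sin(q)^2 + 8.7702*sin(q) + 3.7647)*cos(q)/(-1.8*sin(q)^3 + 3.11*sin(q)^2 + 2.67*sin(q) + 5.25)^2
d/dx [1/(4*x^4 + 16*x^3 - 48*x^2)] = (-x^2 - 3*x + 6)/(x^3*(x^2 + 4*x - 12)^2)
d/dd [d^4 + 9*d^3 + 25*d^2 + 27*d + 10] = 4*d^3 + 27*d^2 + 50*d + 27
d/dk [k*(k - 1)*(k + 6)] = 3*k^2 + 10*k - 6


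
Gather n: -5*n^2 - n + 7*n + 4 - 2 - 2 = -5*n^2 + 6*n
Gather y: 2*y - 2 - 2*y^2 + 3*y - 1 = -2*y^2 + 5*y - 3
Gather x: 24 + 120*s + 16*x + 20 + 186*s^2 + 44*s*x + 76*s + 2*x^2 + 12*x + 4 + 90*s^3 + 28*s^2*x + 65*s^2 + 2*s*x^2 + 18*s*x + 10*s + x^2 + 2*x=90*s^3 + 251*s^2 + 206*s + x^2*(2*s + 3) + x*(28*s^2 + 62*s + 30) + 48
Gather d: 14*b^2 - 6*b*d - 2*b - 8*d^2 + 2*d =14*b^2 - 2*b - 8*d^2 + d*(2 - 6*b)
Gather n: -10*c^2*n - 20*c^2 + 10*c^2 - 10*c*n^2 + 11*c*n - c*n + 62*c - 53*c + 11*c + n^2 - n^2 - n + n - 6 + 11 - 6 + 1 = -10*c^2 - 10*c*n^2 + 20*c + n*(-10*c^2 + 10*c)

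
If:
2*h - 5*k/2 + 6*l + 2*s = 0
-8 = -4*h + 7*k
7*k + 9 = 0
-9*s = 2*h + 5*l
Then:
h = -1/4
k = -9/7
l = -89/154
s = 29/77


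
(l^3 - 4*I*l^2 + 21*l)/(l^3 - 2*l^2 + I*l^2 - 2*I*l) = (l^2 - 4*I*l + 21)/(l^2 + l*(-2 + I) - 2*I)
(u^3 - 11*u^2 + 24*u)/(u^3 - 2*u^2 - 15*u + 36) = u*(u - 8)/(u^2 + u - 12)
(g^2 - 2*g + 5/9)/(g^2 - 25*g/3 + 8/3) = (g - 5/3)/(g - 8)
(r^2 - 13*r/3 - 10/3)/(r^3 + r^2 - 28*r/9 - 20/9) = 3*(r - 5)/(3*r^2 + r - 10)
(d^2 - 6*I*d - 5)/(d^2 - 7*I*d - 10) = (d - I)/(d - 2*I)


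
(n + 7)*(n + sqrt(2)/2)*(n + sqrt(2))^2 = n^4 + 5*sqrt(2)*n^3/2 + 7*n^3 + 4*n^2 + 35*sqrt(2)*n^2/2 + sqrt(2)*n + 28*n + 7*sqrt(2)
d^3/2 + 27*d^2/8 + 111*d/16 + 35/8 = (d/2 + 1)*(d + 5/4)*(d + 7/2)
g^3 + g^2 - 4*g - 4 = (g - 2)*(g + 1)*(g + 2)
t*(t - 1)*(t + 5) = t^3 + 4*t^2 - 5*t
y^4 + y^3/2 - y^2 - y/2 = y*(y - 1)*(y + 1/2)*(y + 1)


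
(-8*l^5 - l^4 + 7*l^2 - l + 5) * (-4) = 32*l^5 + 4*l^4 - 28*l^2 + 4*l - 20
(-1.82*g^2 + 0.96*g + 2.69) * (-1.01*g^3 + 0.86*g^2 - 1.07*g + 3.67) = 1.8382*g^5 - 2.5348*g^4 + 0.0561000000000005*g^3 - 5.3932*g^2 + 0.644899999999999*g + 9.8723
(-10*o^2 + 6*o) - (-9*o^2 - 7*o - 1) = -o^2 + 13*o + 1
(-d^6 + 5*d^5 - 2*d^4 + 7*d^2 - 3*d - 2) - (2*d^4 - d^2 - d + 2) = -d^6 + 5*d^5 - 4*d^4 + 8*d^2 - 2*d - 4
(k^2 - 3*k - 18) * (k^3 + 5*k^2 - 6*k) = k^5 + 2*k^4 - 39*k^3 - 72*k^2 + 108*k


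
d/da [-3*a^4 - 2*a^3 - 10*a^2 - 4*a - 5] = -12*a^3 - 6*a^2 - 20*a - 4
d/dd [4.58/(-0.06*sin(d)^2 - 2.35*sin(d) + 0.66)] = (0.5496*sin(d) + 10.763)*cos(d)/(0.06*sin(d)^2 + 2.35*sin(d) - 0.66)^2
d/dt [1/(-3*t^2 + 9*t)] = (2*t - 3)/(3*t^2*(t - 3)^2)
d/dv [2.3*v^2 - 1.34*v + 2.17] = 4.6*v - 1.34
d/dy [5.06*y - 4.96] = 5.06000000000000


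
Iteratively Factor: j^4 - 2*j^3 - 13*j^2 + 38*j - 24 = (j - 2)*(j^3 - 13*j + 12) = (j - 2)*(j + 4)*(j^2 - 4*j + 3) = (j - 2)*(j - 1)*(j + 4)*(j - 3)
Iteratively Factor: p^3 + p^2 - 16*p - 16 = (p - 4)*(p^2 + 5*p + 4) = (p - 4)*(p + 1)*(p + 4)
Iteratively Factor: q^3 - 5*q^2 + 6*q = (q - 2)*(q^2 - 3*q) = q*(q - 2)*(q - 3)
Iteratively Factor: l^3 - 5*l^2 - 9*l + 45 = (l - 5)*(l^2 - 9) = (l - 5)*(l + 3)*(l - 3)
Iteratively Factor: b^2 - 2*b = (b)*(b - 2)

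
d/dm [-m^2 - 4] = -2*m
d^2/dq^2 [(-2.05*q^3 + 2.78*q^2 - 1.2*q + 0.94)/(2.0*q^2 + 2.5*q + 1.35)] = (-2.8421709430404e-14*q^4 - 51.955*q^3 - 63.9885*q^2 + 25.22325*q + 24.9071)/(8.0*q^6 + 30.0*q^5 + 53.7*q^4 + 56.125*q^3 + 36.2475*q^2 + 13.66875*q + 2.460375)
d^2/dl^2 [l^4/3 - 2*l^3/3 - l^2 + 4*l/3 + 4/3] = 4*l^2 - 4*l - 2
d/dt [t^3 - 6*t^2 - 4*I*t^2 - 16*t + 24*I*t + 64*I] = 3*t^2 - 12*t - 8*I*t - 16 + 24*I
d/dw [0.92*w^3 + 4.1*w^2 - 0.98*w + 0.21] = 2.76*w^2 + 8.2*w - 0.98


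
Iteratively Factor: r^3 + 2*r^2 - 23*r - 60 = (r + 3)*(r^2 - r - 20) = (r + 3)*(r + 4)*(r - 5)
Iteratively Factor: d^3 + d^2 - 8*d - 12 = (d + 2)*(d^2 - d - 6) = (d - 3)*(d + 2)*(d + 2)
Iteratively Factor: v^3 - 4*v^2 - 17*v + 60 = (v - 5)*(v^2 + v - 12) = (v - 5)*(v + 4)*(v - 3)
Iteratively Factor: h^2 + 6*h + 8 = (h + 2)*(h + 4)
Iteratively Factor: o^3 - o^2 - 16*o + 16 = (o - 1)*(o^2 - 16) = (o - 1)*(o + 4)*(o - 4)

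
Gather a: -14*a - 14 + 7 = -14*a - 7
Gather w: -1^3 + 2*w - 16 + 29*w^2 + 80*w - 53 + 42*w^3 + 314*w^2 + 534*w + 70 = 42*w^3 + 343*w^2 + 616*w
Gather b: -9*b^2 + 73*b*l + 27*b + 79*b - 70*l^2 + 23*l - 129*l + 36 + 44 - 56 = -9*b^2 + b*(73*l + 106) - 70*l^2 - 106*l + 24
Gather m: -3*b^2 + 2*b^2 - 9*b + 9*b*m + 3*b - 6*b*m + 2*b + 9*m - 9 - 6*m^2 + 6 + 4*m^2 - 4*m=-b^2 - 4*b - 2*m^2 + m*(3*b + 5) - 3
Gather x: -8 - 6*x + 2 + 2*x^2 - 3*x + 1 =2*x^2 - 9*x - 5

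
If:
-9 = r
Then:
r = -9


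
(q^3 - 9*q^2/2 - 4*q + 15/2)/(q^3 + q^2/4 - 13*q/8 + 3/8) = 4*(q - 5)/(4*q - 1)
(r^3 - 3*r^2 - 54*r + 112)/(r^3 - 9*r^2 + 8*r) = (r^2 + 5*r - 14)/(r*(r - 1))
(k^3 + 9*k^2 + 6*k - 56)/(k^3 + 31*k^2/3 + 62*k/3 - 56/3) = 3*(k - 2)/(3*k - 2)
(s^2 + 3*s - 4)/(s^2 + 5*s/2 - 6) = 2*(s - 1)/(2*s - 3)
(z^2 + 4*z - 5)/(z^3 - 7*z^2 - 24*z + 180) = (z - 1)/(z^2 - 12*z + 36)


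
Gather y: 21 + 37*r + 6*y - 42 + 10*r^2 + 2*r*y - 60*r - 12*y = 10*r^2 - 23*r + y*(2*r - 6) - 21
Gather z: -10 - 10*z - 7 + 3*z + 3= -7*z - 14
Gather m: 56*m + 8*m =64*m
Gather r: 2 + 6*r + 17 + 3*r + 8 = 9*r + 27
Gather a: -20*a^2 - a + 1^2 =-20*a^2 - a + 1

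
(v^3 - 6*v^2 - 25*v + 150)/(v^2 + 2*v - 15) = (v^2 - 11*v + 30)/(v - 3)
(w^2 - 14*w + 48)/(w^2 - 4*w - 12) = (w - 8)/(w + 2)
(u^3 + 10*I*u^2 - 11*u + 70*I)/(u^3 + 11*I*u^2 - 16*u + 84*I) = (u + 5*I)/(u + 6*I)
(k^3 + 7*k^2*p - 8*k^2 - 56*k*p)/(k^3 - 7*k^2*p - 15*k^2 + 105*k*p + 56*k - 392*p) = k*(-k - 7*p)/(-k^2 + 7*k*p + 7*k - 49*p)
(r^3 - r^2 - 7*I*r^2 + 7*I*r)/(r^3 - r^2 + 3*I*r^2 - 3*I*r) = (r - 7*I)/(r + 3*I)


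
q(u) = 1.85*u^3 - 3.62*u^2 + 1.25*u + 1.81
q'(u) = 5.55*u^2 - 7.24*u + 1.25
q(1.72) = 2.66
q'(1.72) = 5.22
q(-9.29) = -1805.49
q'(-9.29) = 547.50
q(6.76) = 416.33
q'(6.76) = 205.93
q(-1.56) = -15.97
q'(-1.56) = 26.05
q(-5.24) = -370.31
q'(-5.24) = 191.58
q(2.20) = 6.74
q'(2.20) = 12.18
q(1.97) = 4.37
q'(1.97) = 8.53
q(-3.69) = -145.04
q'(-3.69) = 103.53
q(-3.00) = -84.47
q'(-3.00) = 72.92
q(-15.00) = -7075.19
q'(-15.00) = 1358.60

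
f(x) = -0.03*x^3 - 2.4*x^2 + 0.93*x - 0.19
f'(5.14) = -26.12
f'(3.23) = -15.51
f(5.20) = -64.47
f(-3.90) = -38.54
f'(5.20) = -26.46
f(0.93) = -1.42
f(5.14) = -62.89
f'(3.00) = -14.28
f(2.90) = -18.41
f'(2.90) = -13.75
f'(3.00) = -14.28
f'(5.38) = -27.50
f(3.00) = -19.81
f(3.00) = -19.81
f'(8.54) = -46.63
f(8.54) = -185.97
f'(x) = -0.09*x^2 - 4.8*x + 0.93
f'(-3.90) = 18.28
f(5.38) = -69.32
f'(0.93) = -3.61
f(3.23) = -23.24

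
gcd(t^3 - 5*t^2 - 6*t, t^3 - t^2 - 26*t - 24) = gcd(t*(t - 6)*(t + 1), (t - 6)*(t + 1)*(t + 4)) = t^2 - 5*t - 6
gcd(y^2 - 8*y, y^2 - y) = y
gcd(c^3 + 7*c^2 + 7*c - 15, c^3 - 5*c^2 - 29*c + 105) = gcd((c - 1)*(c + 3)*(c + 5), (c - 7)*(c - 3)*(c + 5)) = c + 5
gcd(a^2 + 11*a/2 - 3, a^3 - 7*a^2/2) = 1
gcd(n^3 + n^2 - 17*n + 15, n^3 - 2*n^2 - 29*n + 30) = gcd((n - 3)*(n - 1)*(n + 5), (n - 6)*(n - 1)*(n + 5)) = n^2 + 4*n - 5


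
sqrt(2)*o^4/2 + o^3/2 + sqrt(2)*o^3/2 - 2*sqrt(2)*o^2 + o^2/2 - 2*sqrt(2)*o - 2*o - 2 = (o - 2)*(o + 1)*(o + sqrt(2)/2)*(sqrt(2)*o/2 + sqrt(2))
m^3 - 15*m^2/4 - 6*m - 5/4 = (m - 5)*(m + 1/4)*(m + 1)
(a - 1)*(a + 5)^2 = a^3 + 9*a^2 + 15*a - 25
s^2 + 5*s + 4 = (s + 1)*(s + 4)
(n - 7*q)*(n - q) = n^2 - 8*n*q + 7*q^2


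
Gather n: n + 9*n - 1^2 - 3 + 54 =10*n + 50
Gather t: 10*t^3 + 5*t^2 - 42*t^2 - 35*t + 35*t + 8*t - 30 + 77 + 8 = 10*t^3 - 37*t^2 + 8*t + 55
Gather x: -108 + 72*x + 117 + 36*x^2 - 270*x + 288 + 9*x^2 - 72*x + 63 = 45*x^2 - 270*x + 360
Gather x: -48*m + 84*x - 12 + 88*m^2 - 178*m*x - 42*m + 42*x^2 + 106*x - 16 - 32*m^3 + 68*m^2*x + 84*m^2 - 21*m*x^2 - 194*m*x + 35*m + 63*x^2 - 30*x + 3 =-32*m^3 + 172*m^2 - 55*m + x^2*(105 - 21*m) + x*(68*m^2 - 372*m + 160) - 25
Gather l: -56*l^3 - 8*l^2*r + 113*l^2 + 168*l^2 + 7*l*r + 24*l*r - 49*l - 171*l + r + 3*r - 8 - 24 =-56*l^3 + l^2*(281 - 8*r) + l*(31*r - 220) + 4*r - 32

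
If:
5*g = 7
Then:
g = 7/5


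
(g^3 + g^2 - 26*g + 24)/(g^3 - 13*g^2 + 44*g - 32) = (g + 6)/(g - 8)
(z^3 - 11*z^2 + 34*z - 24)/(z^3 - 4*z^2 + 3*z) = (z^2 - 10*z + 24)/(z*(z - 3))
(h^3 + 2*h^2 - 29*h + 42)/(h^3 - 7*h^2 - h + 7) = (h^3 + 2*h^2 - 29*h + 42)/(h^3 - 7*h^2 - h + 7)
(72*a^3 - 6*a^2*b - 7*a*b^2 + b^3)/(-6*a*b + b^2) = -12*a^2/b - a + b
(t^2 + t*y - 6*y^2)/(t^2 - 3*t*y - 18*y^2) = (-t + 2*y)/(-t + 6*y)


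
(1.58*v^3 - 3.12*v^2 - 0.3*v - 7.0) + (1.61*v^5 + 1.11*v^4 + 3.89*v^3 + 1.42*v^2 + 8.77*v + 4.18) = 1.61*v^5 + 1.11*v^4 + 5.47*v^3 - 1.7*v^2 + 8.47*v - 2.82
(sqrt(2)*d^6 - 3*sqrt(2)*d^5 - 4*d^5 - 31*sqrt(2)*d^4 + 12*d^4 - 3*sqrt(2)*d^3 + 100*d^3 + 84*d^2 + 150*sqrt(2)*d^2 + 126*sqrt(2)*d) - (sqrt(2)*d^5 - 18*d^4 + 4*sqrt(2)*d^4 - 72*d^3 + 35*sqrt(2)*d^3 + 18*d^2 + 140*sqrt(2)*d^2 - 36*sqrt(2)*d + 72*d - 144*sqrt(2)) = sqrt(2)*d^6 - 4*sqrt(2)*d^5 - 4*d^5 - 35*sqrt(2)*d^4 + 30*d^4 - 38*sqrt(2)*d^3 + 172*d^3 + 10*sqrt(2)*d^2 + 66*d^2 - 72*d + 162*sqrt(2)*d + 144*sqrt(2)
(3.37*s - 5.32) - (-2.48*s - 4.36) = 5.85*s - 0.96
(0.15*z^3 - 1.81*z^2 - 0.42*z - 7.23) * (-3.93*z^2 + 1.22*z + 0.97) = -0.5895*z^5 + 7.2963*z^4 - 0.4121*z^3 + 26.1458*z^2 - 9.228*z - 7.0131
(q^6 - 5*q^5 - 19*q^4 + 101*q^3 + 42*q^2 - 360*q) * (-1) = -q^6 + 5*q^5 + 19*q^4 - 101*q^3 - 42*q^2 + 360*q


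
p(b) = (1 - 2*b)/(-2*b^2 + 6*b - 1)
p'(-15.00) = 0.00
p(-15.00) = -0.06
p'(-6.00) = -0.01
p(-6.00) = -0.12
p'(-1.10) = -0.13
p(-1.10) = -0.32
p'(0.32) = -6.12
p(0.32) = 0.50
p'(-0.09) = -1.81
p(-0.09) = -0.76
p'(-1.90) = -0.07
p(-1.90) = -0.24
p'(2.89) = -194.87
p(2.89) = 13.12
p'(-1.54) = -0.09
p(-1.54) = -0.27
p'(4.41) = -0.36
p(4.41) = 0.58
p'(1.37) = -0.50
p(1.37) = -0.50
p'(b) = (1 - 2*b)*(4*b - 6)/(-2*b^2 + 6*b - 1)^2 - 2/(-2*b^2 + 6*b - 1)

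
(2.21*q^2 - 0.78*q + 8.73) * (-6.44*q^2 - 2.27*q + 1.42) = -14.2324*q^4 + 0.00649999999999995*q^3 - 51.3124*q^2 - 20.9247*q + 12.3966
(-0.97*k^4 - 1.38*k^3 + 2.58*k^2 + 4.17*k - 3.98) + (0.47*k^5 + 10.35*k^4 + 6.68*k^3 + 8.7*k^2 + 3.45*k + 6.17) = 0.47*k^5 + 9.38*k^4 + 5.3*k^3 + 11.28*k^2 + 7.62*k + 2.19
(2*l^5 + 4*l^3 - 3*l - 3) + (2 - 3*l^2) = 2*l^5 + 4*l^3 - 3*l^2 - 3*l - 1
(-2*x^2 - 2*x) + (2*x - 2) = -2*x^2 - 2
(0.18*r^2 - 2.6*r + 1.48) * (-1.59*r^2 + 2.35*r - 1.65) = -0.2862*r^4 + 4.557*r^3 - 8.7602*r^2 + 7.768*r - 2.442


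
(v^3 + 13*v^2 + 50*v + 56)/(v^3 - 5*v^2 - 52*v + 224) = (v^2 + 6*v + 8)/(v^2 - 12*v + 32)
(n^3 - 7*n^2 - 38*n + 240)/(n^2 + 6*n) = n - 13 + 40/n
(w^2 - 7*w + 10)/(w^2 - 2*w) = (w - 5)/w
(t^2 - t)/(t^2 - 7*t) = (t - 1)/(t - 7)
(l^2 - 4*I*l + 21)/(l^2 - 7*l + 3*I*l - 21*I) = (l - 7*I)/(l - 7)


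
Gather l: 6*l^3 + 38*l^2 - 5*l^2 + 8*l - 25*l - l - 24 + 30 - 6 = 6*l^3 + 33*l^2 - 18*l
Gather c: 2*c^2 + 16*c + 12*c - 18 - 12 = 2*c^2 + 28*c - 30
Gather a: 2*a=2*a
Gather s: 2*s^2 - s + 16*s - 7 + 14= 2*s^2 + 15*s + 7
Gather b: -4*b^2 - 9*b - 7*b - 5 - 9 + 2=-4*b^2 - 16*b - 12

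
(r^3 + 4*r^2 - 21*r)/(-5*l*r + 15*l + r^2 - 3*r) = r*(r + 7)/(-5*l + r)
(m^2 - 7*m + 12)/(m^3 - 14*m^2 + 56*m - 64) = (m - 3)/(m^2 - 10*m + 16)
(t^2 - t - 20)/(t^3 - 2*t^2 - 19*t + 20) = 1/(t - 1)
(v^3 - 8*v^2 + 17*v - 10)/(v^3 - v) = (v^2 - 7*v + 10)/(v*(v + 1))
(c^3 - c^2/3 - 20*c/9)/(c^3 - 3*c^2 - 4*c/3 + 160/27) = 3*c/(3*c - 8)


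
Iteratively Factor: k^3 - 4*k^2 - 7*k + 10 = (k + 2)*(k^2 - 6*k + 5) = (k - 1)*(k + 2)*(k - 5)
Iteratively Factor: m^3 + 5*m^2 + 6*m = (m + 2)*(m^2 + 3*m) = m*(m + 2)*(m + 3)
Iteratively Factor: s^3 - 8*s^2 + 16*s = (s)*(s^2 - 8*s + 16) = s*(s - 4)*(s - 4)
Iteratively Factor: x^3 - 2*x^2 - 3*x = (x + 1)*(x^2 - 3*x) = x*(x + 1)*(x - 3)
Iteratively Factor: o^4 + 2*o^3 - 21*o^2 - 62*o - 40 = (o + 1)*(o^3 + o^2 - 22*o - 40) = (o + 1)*(o + 2)*(o^2 - o - 20) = (o - 5)*(o + 1)*(o + 2)*(o + 4)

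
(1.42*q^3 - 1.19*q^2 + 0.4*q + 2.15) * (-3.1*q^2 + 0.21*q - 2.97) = -4.402*q^5 + 3.9872*q^4 - 5.7073*q^3 - 3.0467*q^2 - 0.7365*q - 6.3855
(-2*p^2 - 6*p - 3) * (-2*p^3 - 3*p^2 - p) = 4*p^5 + 18*p^4 + 26*p^3 + 15*p^2 + 3*p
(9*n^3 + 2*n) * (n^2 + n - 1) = 9*n^5 + 9*n^4 - 7*n^3 + 2*n^2 - 2*n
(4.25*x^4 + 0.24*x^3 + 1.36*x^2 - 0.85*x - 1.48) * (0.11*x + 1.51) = 0.4675*x^5 + 6.4439*x^4 + 0.512*x^3 + 1.9601*x^2 - 1.4463*x - 2.2348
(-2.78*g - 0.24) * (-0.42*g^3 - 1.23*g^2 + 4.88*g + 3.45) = 1.1676*g^4 + 3.5202*g^3 - 13.2712*g^2 - 10.7622*g - 0.828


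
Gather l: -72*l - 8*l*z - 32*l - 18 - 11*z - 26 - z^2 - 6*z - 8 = l*(-8*z - 104) - z^2 - 17*z - 52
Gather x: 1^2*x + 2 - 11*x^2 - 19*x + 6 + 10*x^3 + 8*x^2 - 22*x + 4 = 10*x^3 - 3*x^2 - 40*x + 12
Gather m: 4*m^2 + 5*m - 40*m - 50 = 4*m^2 - 35*m - 50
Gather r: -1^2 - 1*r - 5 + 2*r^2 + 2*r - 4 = 2*r^2 + r - 10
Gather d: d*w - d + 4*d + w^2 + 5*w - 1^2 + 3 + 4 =d*(w + 3) + w^2 + 5*w + 6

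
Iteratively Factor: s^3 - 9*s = (s - 3)*(s^2 + 3*s) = (s - 3)*(s + 3)*(s)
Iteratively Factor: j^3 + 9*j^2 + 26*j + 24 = (j + 2)*(j^2 + 7*j + 12) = (j + 2)*(j + 4)*(j + 3)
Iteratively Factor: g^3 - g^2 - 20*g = (g - 5)*(g^2 + 4*g) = (g - 5)*(g + 4)*(g)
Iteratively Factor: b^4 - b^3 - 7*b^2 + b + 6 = (b + 2)*(b^3 - 3*b^2 - b + 3) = (b - 3)*(b + 2)*(b^2 - 1) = (b - 3)*(b - 1)*(b + 2)*(b + 1)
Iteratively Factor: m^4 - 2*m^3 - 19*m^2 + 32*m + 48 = (m + 1)*(m^3 - 3*m^2 - 16*m + 48) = (m - 3)*(m + 1)*(m^2 - 16) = (m - 4)*(m - 3)*(m + 1)*(m + 4)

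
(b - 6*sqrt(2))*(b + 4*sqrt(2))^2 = b^3 + 2*sqrt(2)*b^2 - 64*b - 192*sqrt(2)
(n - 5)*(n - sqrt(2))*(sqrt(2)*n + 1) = sqrt(2)*n^3 - 5*sqrt(2)*n^2 - n^2 - sqrt(2)*n + 5*n + 5*sqrt(2)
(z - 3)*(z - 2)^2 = z^3 - 7*z^2 + 16*z - 12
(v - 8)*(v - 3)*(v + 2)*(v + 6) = v^4 - 3*v^3 - 52*v^2 + 60*v + 288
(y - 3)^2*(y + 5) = y^3 - y^2 - 21*y + 45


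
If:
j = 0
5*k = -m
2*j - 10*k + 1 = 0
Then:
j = 0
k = 1/10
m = -1/2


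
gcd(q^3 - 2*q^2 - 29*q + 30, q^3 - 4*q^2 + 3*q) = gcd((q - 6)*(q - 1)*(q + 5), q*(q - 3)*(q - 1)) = q - 1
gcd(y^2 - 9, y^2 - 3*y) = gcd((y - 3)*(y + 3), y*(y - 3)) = y - 3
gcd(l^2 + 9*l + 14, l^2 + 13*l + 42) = l + 7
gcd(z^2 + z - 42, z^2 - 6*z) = z - 6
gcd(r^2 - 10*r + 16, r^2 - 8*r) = r - 8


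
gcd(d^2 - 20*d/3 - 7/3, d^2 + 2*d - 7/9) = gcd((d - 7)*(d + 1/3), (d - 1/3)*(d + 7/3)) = 1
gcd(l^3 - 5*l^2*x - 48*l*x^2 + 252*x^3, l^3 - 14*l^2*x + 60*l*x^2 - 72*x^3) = l^2 - 12*l*x + 36*x^2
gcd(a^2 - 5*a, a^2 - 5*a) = a^2 - 5*a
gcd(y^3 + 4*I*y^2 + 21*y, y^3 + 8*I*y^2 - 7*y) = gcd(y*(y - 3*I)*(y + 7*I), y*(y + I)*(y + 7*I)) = y^2 + 7*I*y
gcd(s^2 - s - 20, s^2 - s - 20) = s^2 - s - 20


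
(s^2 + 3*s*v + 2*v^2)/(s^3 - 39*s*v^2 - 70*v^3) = (s + v)/(s^2 - 2*s*v - 35*v^2)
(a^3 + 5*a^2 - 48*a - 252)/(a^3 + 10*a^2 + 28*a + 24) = (a^2 - a - 42)/(a^2 + 4*a + 4)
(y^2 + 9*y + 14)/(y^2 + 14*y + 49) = (y + 2)/(y + 7)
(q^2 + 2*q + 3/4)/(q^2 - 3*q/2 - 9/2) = (q + 1/2)/(q - 3)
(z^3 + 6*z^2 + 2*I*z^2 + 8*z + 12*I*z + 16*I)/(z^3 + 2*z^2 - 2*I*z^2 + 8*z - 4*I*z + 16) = (z + 4)/(z - 4*I)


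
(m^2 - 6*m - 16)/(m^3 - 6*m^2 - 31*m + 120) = (m + 2)/(m^2 + 2*m - 15)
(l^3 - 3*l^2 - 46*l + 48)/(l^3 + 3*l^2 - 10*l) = (l^3 - 3*l^2 - 46*l + 48)/(l*(l^2 + 3*l - 10))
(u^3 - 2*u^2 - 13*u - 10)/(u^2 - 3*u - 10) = u + 1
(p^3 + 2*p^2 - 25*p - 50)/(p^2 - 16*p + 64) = (p^3 + 2*p^2 - 25*p - 50)/(p^2 - 16*p + 64)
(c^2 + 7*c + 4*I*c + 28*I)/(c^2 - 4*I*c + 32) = (c + 7)/(c - 8*I)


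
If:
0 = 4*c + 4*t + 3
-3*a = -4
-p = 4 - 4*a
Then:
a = 4/3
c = -t - 3/4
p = 4/3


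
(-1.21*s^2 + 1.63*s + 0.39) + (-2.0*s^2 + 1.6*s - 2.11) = -3.21*s^2 + 3.23*s - 1.72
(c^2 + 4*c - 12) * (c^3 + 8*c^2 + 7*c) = c^5 + 12*c^4 + 27*c^3 - 68*c^2 - 84*c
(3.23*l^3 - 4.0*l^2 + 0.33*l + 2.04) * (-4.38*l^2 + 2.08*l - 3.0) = -14.1474*l^5 + 24.2384*l^4 - 19.4554*l^3 + 3.7512*l^2 + 3.2532*l - 6.12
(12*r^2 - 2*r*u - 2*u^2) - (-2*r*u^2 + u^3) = 12*r^2 + 2*r*u^2 - 2*r*u - u^3 - 2*u^2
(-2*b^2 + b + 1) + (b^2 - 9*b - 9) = -b^2 - 8*b - 8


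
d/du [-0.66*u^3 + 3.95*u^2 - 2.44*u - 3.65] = -1.98*u^2 + 7.9*u - 2.44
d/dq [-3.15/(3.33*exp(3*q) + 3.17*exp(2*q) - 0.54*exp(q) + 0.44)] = (31.4685*exp(2*q) + 19.971*exp(q) - 1.701)*exp(q)/(3.33*exp(3*q) + 3.17*exp(2*q) - 0.54*exp(q) + 0.44)^2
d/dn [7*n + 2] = 7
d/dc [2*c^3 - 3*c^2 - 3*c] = 6*c^2 - 6*c - 3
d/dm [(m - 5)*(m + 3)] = 2*m - 2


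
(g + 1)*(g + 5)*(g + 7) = g^3 + 13*g^2 + 47*g + 35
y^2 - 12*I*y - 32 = (y - 8*I)*(y - 4*I)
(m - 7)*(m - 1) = m^2 - 8*m + 7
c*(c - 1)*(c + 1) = c^3 - c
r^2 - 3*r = r*(r - 3)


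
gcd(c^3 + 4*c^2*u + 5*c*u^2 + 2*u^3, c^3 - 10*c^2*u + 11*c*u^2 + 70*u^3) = c + 2*u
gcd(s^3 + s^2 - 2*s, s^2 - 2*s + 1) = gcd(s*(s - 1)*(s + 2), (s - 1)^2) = s - 1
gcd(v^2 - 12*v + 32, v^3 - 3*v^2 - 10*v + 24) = v - 4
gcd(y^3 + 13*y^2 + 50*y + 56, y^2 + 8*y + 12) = y + 2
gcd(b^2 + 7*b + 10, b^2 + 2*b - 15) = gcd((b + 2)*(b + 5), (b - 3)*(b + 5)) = b + 5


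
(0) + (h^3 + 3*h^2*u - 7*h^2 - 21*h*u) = h^3 + 3*h^2*u - 7*h^2 - 21*h*u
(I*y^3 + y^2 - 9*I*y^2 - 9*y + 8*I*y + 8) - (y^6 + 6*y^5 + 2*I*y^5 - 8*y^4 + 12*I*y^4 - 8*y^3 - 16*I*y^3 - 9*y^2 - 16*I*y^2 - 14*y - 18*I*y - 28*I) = -y^6 - 6*y^5 - 2*I*y^5 + 8*y^4 - 12*I*y^4 + 8*y^3 + 17*I*y^3 + 10*y^2 + 7*I*y^2 + 5*y + 26*I*y + 8 + 28*I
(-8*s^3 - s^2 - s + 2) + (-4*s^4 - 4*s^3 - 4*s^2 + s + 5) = -4*s^4 - 12*s^3 - 5*s^2 + 7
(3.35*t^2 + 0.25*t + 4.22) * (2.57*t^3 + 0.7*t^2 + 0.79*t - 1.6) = 8.6095*t^5 + 2.9875*t^4 + 13.6669*t^3 - 2.2085*t^2 + 2.9338*t - 6.752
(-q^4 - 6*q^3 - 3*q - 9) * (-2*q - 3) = 2*q^5 + 15*q^4 + 18*q^3 + 6*q^2 + 27*q + 27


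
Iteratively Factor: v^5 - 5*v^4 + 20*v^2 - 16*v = (v - 4)*(v^4 - v^3 - 4*v^2 + 4*v) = (v - 4)*(v - 2)*(v^3 + v^2 - 2*v) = v*(v - 4)*(v - 2)*(v^2 + v - 2) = v*(v - 4)*(v - 2)*(v - 1)*(v + 2)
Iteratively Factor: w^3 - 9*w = (w - 3)*(w^2 + 3*w) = (w - 3)*(w + 3)*(w)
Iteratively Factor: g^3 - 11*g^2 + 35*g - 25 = (g - 1)*(g^2 - 10*g + 25) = (g - 5)*(g - 1)*(g - 5)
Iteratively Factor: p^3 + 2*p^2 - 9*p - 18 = (p + 2)*(p^2 - 9) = (p + 2)*(p + 3)*(p - 3)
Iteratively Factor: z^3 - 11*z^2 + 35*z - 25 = (z - 1)*(z^2 - 10*z + 25) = (z - 5)*(z - 1)*(z - 5)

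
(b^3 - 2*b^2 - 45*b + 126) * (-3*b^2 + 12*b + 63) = -3*b^5 + 18*b^4 + 174*b^3 - 1044*b^2 - 1323*b + 7938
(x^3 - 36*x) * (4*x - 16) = 4*x^4 - 16*x^3 - 144*x^2 + 576*x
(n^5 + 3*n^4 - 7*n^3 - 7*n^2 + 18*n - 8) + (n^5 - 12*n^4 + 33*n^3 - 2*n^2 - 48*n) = 2*n^5 - 9*n^4 + 26*n^3 - 9*n^2 - 30*n - 8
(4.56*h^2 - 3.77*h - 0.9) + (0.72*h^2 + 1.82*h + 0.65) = 5.28*h^2 - 1.95*h - 0.25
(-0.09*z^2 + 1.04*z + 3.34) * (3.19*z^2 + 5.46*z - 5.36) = -0.2871*z^4 + 2.8262*z^3 + 16.8154*z^2 + 12.662*z - 17.9024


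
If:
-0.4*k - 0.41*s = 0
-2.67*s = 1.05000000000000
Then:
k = 0.40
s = -0.39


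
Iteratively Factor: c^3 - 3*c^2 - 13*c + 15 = (c - 1)*(c^2 - 2*c - 15) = (c - 5)*(c - 1)*(c + 3)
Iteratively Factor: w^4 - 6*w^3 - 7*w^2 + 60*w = (w)*(w^3 - 6*w^2 - 7*w + 60) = w*(w - 4)*(w^2 - 2*w - 15) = w*(w - 4)*(w + 3)*(w - 5)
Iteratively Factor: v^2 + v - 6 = (v + 3)*(v - 2)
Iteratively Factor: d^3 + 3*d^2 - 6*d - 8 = (d - 2)*(d^2 + 5*d + 4) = (d - 2)*(d + 4)*(d + 1)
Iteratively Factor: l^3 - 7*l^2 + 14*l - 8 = (l - 4)*(l^2 - 3*l + 2) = (l - 4)*(l - 1)*(l - 2)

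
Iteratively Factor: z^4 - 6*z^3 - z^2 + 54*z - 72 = (z + 3)*(z^3 - 9*z^2 + 26*z - 24) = (z - 3)*(z + 3)*(z^2 - 6*z + 8) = (z - 3)*(z - 2)*(z + 3)*(z - 4)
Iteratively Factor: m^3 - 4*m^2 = (m - 4)*(m^2) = m*(m - 4)*(m)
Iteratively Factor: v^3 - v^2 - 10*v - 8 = (v + 1)*(v^2 - 2*v - 8) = (v + 1)*(v + 2)*(v - 4)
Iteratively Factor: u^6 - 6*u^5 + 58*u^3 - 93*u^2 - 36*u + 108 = (u + 1)*(u^5 - 7*u^4 + 7*u^3 + 51*u^2 - 144*u + 108) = (u - 2)*(u + 1)*(u^4 - 5*u^3 - 3*u^2 + 45*u - 54) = (u - 3)*(u - 2)*(u + 1)*(u^3 - 2*u^2 - 9*u + 18) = (u - 3)*(u - 2)^2*(u + 1)*(u^2 - 9) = (u - 3)*(u - 2)^2*(u + 1)*(u + 3)*(u - 3)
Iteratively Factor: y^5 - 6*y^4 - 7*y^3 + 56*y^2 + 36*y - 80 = (y + 2)*(y^4 - 8*y^3 + 9*y^2 + 38*y - 40) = (y - 4)*(y + 2)*(y^3 - 4*y^2 - 7*y + 10) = (y - 5)*(y - 4)*(y + 2)*(y^2 + y - 2) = (y - 5)*(y - 4)*(y - 1)*(y + 2)*(y + 2)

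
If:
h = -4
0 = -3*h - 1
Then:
No Solution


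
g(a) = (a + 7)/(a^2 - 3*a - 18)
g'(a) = (3 - 2*a)*(a + 7)/(a^2 - 3*a - 18)^2 + 1/(a^2 - 3*a - 18) = (a^2 - 3*a - (a + 7)*(2*a - 3) - 18)/(-a^2 + 3*a + 18)^2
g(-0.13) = -0.39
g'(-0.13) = 0.02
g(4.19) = -0.86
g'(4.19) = -0.43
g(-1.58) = -0.50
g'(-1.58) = 0.20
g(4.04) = -0.80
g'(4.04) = -0.37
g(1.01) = -0.40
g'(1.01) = -0.03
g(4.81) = -1.27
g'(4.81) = -1.01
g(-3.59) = 0.60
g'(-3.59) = 1.26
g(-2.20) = -0.73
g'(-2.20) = 0.67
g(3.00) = -0.56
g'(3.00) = -0.15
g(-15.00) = -0.03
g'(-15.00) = 0.00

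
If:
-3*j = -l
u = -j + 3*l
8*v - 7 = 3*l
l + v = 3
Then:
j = 17/33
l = 17/11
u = 136/33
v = 16/11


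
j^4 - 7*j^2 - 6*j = j*(j - 3)*(j + 1)*(j + 2)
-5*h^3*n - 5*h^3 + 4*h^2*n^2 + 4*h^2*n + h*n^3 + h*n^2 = (-h + n)*(5*h + n)*(h*n + h)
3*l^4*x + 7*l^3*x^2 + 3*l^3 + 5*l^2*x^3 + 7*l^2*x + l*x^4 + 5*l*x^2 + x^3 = (l + x)^2*(3*l + x)*(l*x + 1)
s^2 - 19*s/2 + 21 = (s - 6)*(s - 7/2)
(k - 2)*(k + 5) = k^2 + 3*k - 10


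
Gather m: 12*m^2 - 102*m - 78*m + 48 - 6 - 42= 12*m^2 - 180*m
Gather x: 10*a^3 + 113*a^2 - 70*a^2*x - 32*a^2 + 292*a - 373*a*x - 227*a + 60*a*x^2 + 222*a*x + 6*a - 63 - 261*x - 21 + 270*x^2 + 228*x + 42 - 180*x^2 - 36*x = 10*a^3 + 81*a^2 + 71*a + x^2*(60*a + 90) + x*(-70*a^2 - 151*a - 69) - 42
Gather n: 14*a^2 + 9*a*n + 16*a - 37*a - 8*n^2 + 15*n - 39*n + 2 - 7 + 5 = 14*a^2 - 21*a - 8*n^2 + n*(9*a - 24)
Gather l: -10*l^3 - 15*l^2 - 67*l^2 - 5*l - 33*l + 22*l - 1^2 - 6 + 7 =-10*l^3 - 82*l^2 - 16*l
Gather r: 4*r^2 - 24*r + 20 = 4*r^2 - 24*r + 20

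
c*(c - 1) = c^2 - c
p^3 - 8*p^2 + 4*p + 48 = (p - 6)*(p - 4)*(p + 2)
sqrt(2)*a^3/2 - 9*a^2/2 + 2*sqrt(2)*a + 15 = (a - 3*sqrt(2))*(a - 5*sqrt(2)/2)*(sqrt(2)*a/2 + 1)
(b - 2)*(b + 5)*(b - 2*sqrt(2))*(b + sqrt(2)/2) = b^4 - 3*sqrt(2)*b^3/2 + 3*b^3 - 12*b^2 - 9*sqrt(2)*b^2/2 - 6*b + 15*sqrt(2)*b + 20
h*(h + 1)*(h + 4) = h^3 + 5*h^2 + 4*h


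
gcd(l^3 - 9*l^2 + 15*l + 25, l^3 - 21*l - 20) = l^2 - 4*l - 5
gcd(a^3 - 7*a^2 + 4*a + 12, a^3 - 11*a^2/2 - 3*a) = a - 6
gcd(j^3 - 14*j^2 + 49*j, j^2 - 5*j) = j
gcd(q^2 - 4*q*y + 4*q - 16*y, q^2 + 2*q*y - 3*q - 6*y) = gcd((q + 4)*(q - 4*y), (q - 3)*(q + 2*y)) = 1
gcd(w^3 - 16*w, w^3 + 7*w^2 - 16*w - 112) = w^2 - 16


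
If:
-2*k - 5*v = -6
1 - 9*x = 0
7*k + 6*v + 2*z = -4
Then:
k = -10*z/23 - 56/23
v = 4*z/23 + 50/23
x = 1/9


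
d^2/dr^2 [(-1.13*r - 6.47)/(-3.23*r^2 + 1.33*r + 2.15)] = ((-21.8994*r - 38.7904)*(-3.23*r^2 + 1.33*r + 2.15) - (1.13*r + 6.47)*(6.46*r - 1.33)*(12.92*r - 2.66))/(-3.23*r^2 + 1.33*r + 2.15)^3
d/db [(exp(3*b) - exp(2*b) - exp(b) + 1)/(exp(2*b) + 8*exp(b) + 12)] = (exp(4*b) + 16*exp(3*b) + 29*exp(2*b) - 26*exp(b) - 20)*exp(b)/(exp(4*b) + 16*exp(3*b) + 88*exp(2*b) + 192*exp(b) + 144)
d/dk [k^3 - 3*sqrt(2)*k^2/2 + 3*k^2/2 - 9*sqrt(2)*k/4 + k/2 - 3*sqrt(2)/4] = 3*k^2 - 3*sqrt(2)*k + 3*k - 9*sqrt(2)/4 + 1/2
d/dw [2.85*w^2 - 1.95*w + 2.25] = 5.7*w - 1.95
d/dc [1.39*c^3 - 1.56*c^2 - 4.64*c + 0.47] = 4.17*c^2 - 3.12*c - 4.64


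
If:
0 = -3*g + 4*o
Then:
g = 4*o/3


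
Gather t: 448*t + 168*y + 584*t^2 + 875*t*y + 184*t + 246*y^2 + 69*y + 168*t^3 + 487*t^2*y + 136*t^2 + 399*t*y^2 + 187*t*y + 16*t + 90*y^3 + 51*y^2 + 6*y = 168*t^3 + t^2*(487*y + 720) + t*(399*y^2 + 1062*y + 648) + 90*y^3 + 297*y^2 + 243*y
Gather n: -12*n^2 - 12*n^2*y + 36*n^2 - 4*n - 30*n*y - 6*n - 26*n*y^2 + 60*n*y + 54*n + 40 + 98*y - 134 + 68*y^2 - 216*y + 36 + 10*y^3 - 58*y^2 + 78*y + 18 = n^2*(24 - 12*y) + n*(-26*y^2 + 30*y + 44) + 10*y^3 + 10*y^2 - 40*y - 40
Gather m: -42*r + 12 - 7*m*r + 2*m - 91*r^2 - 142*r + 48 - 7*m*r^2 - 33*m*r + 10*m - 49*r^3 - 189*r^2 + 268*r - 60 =m*(-7*r^2 - 40*r + 12) - 49*r^3 - 280*r^2 + 84*r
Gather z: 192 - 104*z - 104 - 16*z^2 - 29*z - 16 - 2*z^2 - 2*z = -18*z^2 - 135*z + 72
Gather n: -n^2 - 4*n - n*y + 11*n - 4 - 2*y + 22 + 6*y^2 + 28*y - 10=-n^2 + n*(7 - y) + 6*y^2 + 26*y + 8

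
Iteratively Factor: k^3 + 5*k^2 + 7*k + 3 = (k + 3)*(k^2 + 2*k + 1) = (k + 1)*(k + 3)*(k + 1)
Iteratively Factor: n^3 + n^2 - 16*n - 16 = (n + 4)*(n^2 - 3*n - 4) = (n - 4)*(n + 4)*(n + 1)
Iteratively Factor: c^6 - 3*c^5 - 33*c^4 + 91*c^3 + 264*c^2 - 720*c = (c)*(c^5 - 3*c^4 - 33*c^3 + 91*c^2 + 264*c - 720) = c*(c + 4)*(c^4 - 7*c^3 - 5*c^2 + 111*c - 180) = c*(c - 3)*(c + 4)*(c^3 - 4*c^2 - 17*c + 60) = c*(c - 3)*(c + 4)^2*(c^2 - 8*c + 15) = c*(c - 3)^2*(c + 4)^2*(c - 5)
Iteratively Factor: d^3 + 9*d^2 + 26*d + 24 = (d + 3)*(d^2 + 6*d + 8) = (d + 2)*(d + 3)*(d + 4)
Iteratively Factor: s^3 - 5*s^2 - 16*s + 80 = (s + 4)*(s^2 - 9*s + 20) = (s - 4)*(s + 4)*(s - 5)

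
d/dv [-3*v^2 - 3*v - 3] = -6*v - 3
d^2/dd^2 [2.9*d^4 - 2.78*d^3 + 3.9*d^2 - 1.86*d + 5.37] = 34.8*d^2 - 16.68*d + 7.8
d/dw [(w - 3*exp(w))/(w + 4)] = (-w + (1 - 3*exp(w))*(w + 4) + 3*exp(w))/(w + 4)^2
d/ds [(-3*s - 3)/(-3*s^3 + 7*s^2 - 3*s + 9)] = 6*(-3*s^3 - s^2 + 7*s - 6)/(9*s^6 - 42*s^5 + 67*s^4 - 96*s^3 + 135*s^2 - 54*s + 81)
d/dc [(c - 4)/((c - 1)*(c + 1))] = (-c^2 + 8*c - 1)/(c^4 - 2*c^2 + 1)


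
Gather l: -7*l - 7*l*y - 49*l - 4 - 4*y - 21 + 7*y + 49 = l*(-7*y - 56) + 3*y + 24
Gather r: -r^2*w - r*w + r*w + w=-r^2*w + w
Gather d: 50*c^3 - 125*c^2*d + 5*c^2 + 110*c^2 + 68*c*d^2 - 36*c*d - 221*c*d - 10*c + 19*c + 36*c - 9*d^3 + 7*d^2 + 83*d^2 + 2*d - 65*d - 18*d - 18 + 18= 50*c^3 + 115*c^2 + 45*c - 9*d^3 + d^2*(68*c + 90) + d*(-125*c^2 - 257*c - 81)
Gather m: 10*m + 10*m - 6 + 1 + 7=20*m + 2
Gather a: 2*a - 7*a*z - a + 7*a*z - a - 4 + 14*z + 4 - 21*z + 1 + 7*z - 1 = 0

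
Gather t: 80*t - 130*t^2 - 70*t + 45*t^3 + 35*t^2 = 45*t^3 - 95*t^2 + 10*t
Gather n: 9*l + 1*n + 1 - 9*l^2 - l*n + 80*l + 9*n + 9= -9*l^2 + 89*l + n*(10 - l) + 10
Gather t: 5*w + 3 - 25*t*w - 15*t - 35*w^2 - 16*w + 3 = t*(-25*w - 15) - 35*w^2 - 11*w + 6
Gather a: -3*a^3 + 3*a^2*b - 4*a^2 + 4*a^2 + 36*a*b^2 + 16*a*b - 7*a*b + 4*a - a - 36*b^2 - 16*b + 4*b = -3*a^3 + 3*a^2*b + a*(36*b^2 + 9*b + 3) - 36*b^2 - 12*b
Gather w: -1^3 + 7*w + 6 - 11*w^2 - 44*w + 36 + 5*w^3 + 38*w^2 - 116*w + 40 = 5*w^3 + 27*w^2 - 153*w + 81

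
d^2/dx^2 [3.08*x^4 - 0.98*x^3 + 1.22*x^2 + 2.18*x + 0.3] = 36.96*x^2 - 5.88*x + 2.44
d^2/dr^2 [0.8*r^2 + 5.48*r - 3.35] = 1.60000000000000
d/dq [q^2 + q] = 2*q + 1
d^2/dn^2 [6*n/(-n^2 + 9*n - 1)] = 12*(-n*(2*n - 9)^2 + 3*(n - 3)*(n^2 - 9*n + 1))/(n^2 - 9*n + 1)^3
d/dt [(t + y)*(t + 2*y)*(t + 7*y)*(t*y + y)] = y*(4*t^3 + 30*t^2*y + 3*t^2 + 46*t*y^2 + 20*t*y + 14*y^3 + 23*y^2)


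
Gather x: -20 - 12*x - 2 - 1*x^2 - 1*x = -x^2 - 13*x - 22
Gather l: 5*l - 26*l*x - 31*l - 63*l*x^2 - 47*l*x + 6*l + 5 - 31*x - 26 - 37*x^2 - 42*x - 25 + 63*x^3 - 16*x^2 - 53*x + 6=l*(-63*x^2 - 73*x - 20) + 63*x^3 - 53*x^2 - 126*x - 40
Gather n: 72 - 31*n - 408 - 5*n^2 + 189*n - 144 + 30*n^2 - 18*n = 25*n^2 + 140*n - 480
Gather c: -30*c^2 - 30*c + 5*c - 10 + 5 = -30*c^2 - 25*c - 5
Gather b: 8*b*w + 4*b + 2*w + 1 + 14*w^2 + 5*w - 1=b*(8*w + 4) + 14*w^2 + 7*w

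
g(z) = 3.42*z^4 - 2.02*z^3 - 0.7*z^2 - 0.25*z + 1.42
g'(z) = 13.68*z^3 - 6.06*z^2 - 1.4*z - 0.25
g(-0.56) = 2.03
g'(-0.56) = -3.77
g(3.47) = 403.57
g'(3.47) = 493.50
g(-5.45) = 3326.24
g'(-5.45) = -2387.12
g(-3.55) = 627.03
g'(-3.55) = -683.68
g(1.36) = 6.40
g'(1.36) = 21.05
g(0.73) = 1.05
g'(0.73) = 0.82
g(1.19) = 3.59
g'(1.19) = 12.56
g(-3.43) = 548.93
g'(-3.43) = -618.78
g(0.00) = 1.42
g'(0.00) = -0.25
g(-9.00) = 23858.17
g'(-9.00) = -10451.23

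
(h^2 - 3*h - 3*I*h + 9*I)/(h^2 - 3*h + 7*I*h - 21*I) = (h - 3*I)/(h + 7*I)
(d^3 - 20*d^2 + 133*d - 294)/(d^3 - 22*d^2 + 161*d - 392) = (d - 6)/(d - 8)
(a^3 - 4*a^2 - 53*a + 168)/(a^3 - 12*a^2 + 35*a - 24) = (a + 7)/(a - 1)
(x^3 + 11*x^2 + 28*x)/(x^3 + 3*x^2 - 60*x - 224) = x/(x - 8)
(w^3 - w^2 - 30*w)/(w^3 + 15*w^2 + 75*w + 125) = w*(w - 6)/(w^2 + 10*w + 25)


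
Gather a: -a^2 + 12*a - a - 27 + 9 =-a^2 + 11*a - 18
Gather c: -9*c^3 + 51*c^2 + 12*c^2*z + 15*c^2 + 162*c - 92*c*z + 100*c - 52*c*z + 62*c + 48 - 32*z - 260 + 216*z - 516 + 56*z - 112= -9*c^3 + c^2*(12*z + 66) + c*(324 - 144*z) + 240*z - 840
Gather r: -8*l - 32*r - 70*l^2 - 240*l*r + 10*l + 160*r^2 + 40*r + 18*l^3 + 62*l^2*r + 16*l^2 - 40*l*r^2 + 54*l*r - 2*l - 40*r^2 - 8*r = 18*l^3 - 54*l^2 + r^2*(120 - 40*l) + r*(62*l^2 - 186*l)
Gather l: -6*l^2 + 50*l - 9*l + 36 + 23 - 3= -6*l^2 + 41*l + 56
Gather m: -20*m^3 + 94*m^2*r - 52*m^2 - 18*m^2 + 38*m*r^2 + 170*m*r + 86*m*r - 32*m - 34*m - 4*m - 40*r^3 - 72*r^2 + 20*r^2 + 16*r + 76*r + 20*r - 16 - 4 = -20*m^3 + m^2*(94*r - 70) + m*(38*r^2 + 256*r - 70) - 40*r^3 - 52*r^2 + 112*r - 20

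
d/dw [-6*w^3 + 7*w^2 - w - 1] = -18*w^2 + 14*w - 1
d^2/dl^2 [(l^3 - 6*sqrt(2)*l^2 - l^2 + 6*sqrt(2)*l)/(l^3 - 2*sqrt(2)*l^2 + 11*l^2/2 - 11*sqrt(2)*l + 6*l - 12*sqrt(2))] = 8*(-13*l^6 - 8*sqrt(2)*l^6 - 36*l^5 + 102*sqrt(2)*l^5 - 900*l^4 + 492*sqrt(2)*l^4 - 3406*l^3 + 866*sqrt(2)*l^3 - 1152*l^2 + 900*sqrt(2)*l^2 - 1728*sqrt(2)*l + 6480*l - 6624*sqrt(2) + 1152)/(8*l^9 - 48*sqrt(2)*l^8 + 132*l^8 - 792*sqrt(2)*l^7 + 1062*l^7 - 5348*sqrt(2)*l^6 + 6083*l^6 - 19602*sqrt(2)*l^5 + 26100*l^5 - 45240*sqrt(2)*l^4 + 74712*l^4 - 75152*sqrt(2)*l^3 + 127008*l^3 - 93888*sqrt(2)*l^2 + 114048*l^2 - 76032*sqrt(2)*l + 41472*l - 27648*sqrt(2))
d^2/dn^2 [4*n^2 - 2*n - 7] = 8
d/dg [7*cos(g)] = -7*sin(g)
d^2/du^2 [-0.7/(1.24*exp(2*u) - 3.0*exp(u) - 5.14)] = (0.7*(2.48*exp(u) - 3.0)*(4.96*exp(u) - 6.0)*exp(u) + (3.472*exp(u) - 2.1)*(-1.24*exp(2*u) + 3.0*exp(u) + 5.14))*exp(u)/(-1.24*exp(2*u) + 3.0*exp(u) + 5.14)^3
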